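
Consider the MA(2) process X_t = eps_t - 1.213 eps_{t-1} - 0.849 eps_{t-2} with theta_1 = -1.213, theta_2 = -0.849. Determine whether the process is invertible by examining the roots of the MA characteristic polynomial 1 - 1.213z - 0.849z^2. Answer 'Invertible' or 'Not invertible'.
\text{Not invertible}

The MA(q) characteristic polynomial is P(z) = 1 - 1.213z - 0.849z^2.
Invertibility requires all roots to lie outside the unit circle, i.e. |z| > 1 for every root.
Set 1 + (-1.213) z + (-0.849) z^2 = 0, i.e. a z^2 + b z + c = 0 with a = -0.849, b = -1.213, c = 1.
Discriminant D = b^2 - 4ac = (-1.213)^2 - 4*(-0.849)*1 = 1.471369 - (-3.396) = 4.867369.
D >= 0, so the roots are real: z = (-b +/- sqrt(D)) / (2a) = (1.213 +/- 2.206211) / (-1.698).
  z_1 = (1.213 + 2.206211) / (-1.698) = -2.0137,   |z_1| = 2.0137.
  z_2 = (1.213 - 2.206211) / (-1.698) = 0.5849,   |z_2| = 0.5849.
Moduli of all roots: 2.0137, 0.5849.
All moduli strictly greater than 1? No.
Verdict: Not invertible.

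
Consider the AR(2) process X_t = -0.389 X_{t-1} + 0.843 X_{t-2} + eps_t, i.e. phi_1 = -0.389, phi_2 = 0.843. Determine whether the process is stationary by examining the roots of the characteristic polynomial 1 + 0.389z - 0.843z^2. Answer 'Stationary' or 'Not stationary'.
\text{Not stationary}

The AR(p) characteristic polynomial is P(z) = 1 + 0.389z - 0.843z^2.
Stationarity requires all roots to lie outside the unit circle, i.e. |z| > 1 for every root.
Set 1 + (0.389) z + (-0.843) z^2 = 0, i.e. a z^2 + b z + c = 0 with a = -0.843, b = 0.389, c = 1.
Discriminant D = b^2 - 4ac = (0.389)^2 - 4*(-0.843)*1 = 0.151321 - (-3.372) = 3.523321.
D >= 0, so the roots are real: z = (-b +/- sqrt(D)) / (2a) = (-0.389 +/- 1.877051) / (-1.686).
  z_1 = (-0.389 + 1.877051) / (-1.686) = -0.8826,   |z_1| = 0.8826.
  z_2 = (-0.389 - 1.877051) / (-1.686) = 1.344,   |z_2| = 1.344.
Moduli of all roots: 0.8826, 1.3440.
All moduli strictly greater than 1? No.
Verdict: Not stationary.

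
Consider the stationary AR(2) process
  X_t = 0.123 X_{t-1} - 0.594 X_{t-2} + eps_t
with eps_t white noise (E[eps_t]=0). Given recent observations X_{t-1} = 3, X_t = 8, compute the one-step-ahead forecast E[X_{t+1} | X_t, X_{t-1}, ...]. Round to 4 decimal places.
E[X_{t+1} \mid \mathcal F_t] = -0.7980

For an AR(p) model X_t = c + sum_i phi_i X_{t-i} + eps_t, the
one-step-ahead conditional mean is
  E[X_{t+1} | X_t, ...] = c + sum_i phi_i X_{t+1-i}.
Substitute known values:
  E[X_{t+1} | ...] = (0.123) * (8) + (-0.594) * (3)
                   = -0.7980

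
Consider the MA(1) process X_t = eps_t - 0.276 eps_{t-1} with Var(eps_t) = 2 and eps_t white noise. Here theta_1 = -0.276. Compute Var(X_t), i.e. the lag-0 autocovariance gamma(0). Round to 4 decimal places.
\gamma(0) = 2.1524

For an MA(q) process X_t = eps_t + sum_i theta_i eps_{t-i} with
Var(eps_t) = sigma^2, the variance is
  gamma(0) = sigma^2 * (1 + sum_i theta_i^2).
  sum_i theta_i^2 = (-0.276)^2 = 0.076176.
  gamma(0) = 2 * (1 + 0.076176) = 2 * 1.076176 = 2.152352, which rounds to 2.1524.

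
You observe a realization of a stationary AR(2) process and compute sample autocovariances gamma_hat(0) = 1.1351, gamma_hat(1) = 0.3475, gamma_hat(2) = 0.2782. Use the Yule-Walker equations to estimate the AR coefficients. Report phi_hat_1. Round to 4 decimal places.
\hat\phi_{1} = 0.2550

The Yule-Walker equations for an AR(p) process read, in matrix form,
  Gamma_p phi = r_p,   with   (Gamma_p)_{ij} = gamma(|i - j|),
                       (r_p)_i = gamma(i),   i,j = 1..p.
Substitute the sample gammas (Toeplitz matrix and right-hand side of size 2):
  Gamma_p = [[1.1351, 0.3475], [0.3475, 1.1351]]
  r_p     = [0.3475, 0.2782]
Written out:
  1.1351 phi_1 + 0.3475 phi_2 = 0.3475
  0.3475 phi_1 + 1.1351 phi_2 = 0.2782
Solve by Cramer's rule:
  det = gamma(0)^2 - gamma(1)^2 = (1.1351)^2 - (0.3475)^2 = 1.28845201 - 0.12075625 = 1.16769576
  phi_hat_1 = [gamma(1) gamma(0) - gamma(1) gamma(2)] / det = [(0.3475)(1.1351) - (0.3475)(0.2782)] / 1.16769576 = 0.29777275 / 1.16769576 = 0.255
  phi_hat_2 = [gamma(0) gamma(2) - gamma(1)^2] / det = [(1.1351)(0.2782) - (0.3475)^2] / 1.16769576 = 0.19502857 / 1.16769576 = 0.167
So phi_hat = [0.2550, 0.1670].
Therefore phi_hat_1 = 0.2550.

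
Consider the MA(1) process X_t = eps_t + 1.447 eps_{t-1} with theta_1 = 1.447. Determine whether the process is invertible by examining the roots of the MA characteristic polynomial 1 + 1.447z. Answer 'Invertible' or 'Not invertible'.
\text{Not invertible}

The MA(q) characteristic polynomial is P(z) = 1 + 1.447z.
Invertibility requires all roots to lie outside the unit circle, i.e. |z| > 1 for every root.
This is linear in z: 1 + (1.447) z = 0  =>  z = -1/(1.447) = -0.691085,  |z| = 0.691085.
Moduli of all roots: 0.6911.
All moduli strictly greater than 1? No.
Verdict: Not invertible.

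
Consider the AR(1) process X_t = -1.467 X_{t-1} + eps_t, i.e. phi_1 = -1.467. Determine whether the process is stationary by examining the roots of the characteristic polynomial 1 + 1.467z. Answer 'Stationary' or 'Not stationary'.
\text{Not stationary}

The AR(p) characteristic polynomial is P(z) = 1 + 1.467z.
Stationarity requires all roots to lie outside the unit circle, i.e. |z| > 1 for every root.
This is linear in z: 1 + (1.467) z = 0  =>  z = -1/(1.467) = -0.681663,  |z| = 0.681663.
Moduli of all roots: 0.6817.
All moduli strictly greater than 1? No.
Verdict: Not stationary.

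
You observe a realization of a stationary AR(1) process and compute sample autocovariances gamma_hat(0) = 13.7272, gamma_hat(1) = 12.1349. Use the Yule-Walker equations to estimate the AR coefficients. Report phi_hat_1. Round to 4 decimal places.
\hat\phi_{1} = 0.8840

The Yule-Walker equations for an AR(p) process read, in matrix form,
  Gamma_p phi = r_p,   with   (Gamma_p)_{ij} = gamma(|i - j|),
                       (r_p)_i = gamma(i),   i,j = 1..p.
Substitute the sample gammas (Toeplitz matrix and right-hand side of size 1):
  Gamma_p = [[13.7272]]
  r_p     = [12.1349]
With p = 1 this is the single equation gamma(0) phi_1 = gamma(1):
  phi_hat_1 = gamma(1) / gamma(0) = 12.1349 / 13.7272 = 0.8840.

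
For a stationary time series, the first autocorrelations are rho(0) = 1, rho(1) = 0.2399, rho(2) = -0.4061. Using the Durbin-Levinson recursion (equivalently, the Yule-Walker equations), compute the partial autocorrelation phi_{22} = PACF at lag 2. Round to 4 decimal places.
\phi_{22} = -0.4920

The PACF at lag k is phi_{kk}, the last component of the solution
to the Yule-Walker system G_k phi = r_k where
  (G_k)_{ij} = rho(|i - j|), (r_k)_i = rho(i), i,j = 1..k.
Equivalently, Durbin-Levinson gives phi_{kk} iteratively:
  phi_{11} = rho(1)
  phi_{kk} = [rho(k) - sum_{j=1..k-1} phi_{k-1,j} rho(k-j)]
            / [1 - sum_{j=1..k-1} phi_{k-1,j} rho(j)],
  phi_{k,j} = phi_{k-1,j} - phi_{kk} phi_{k-1,k-j},  j = 1..k-1.
Step k = 1:
  phi_11 = rho(1) = 0.2399.
Step k = 2:
  phi_22 = [rho(2) - phi_11 rho(1)] / [1 - phi_11 rho(1)] = [-0.4061 - (0.2399)(0.2399)] / [1 - (0.2399)(0.2399)]
         = -0.46365201 / 0.94244799 = -0.492.
Therefore phi_{22} = -0.4920.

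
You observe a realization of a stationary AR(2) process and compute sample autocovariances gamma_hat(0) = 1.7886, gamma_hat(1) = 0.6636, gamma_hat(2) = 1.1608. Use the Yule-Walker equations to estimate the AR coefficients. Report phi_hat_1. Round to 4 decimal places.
\hat\phi_{1} = 0.1510

The Yule-Walker equations for an AR(p) process read, in matrix form,
  Gamma_p phi = r_p,   with   (Gamma_p)_{ij} = gamma(|i - j|),
                       (r_p)_i = gamma(i),   i,j = 1..p.
Substitute the sample gammas (Toeplitz matrix and right-hand side of size 2):
  Gamma_p = [[1.7886, 0.6636], [0.6636, 1.7886]]
  r_p     = [0.6636, 1.1608]
Written out:
  1.7886 phi_1 + 0.6636 phi_2 = 0.6636
  0.6636 phi_1 + 1.7886 phi_2 = 1.1608
Solve by Cramer's rule:
  det = gamma(0)^2 - gamma(1)^2 = (1.7886)^2 - (0.6636)^2 = 3.19908996 - 0.44036496 = 2.758725
  phi_hat_1 = [gamma(1) gamma(0) - gamma(1) gamma(2)] / det = [(0.6636)(1.7886) - (0.6636)(1.1608)] / 2.758725 = 0.41660808 / 2.758725 = 0.151
  phi_hat_2 = [gamma(0) gamma(2) - gamma(1)^2] / det = [(1.7886)(1.1608) - (0.6636)^2] / 2.758725 = 1.63584192 / 2.758725 = 0.593
So phi_hat = [0.1510, 0.5930].
Therefore phi_hat_1 = 0.1510.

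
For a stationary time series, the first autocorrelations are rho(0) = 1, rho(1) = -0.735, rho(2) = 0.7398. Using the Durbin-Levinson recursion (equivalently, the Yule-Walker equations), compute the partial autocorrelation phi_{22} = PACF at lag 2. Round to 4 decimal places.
\phi_{22} = 0.4341

The PACF at lag k is phi_{kk}, the last component of the solution
to the Yule-Walker system G_k phi = r_k where
  (G_k)_{ij} = rho(|i - j|), (r_k)_i = rho(i), i,j = 1..k.
Equivalently, Durbin-Levinson gives phi_{kk} iteratively:
  phi_{11} = rho(1)
  phi_{kk} = [rho(k) - sum_{j=1..k-1} phi_{k-1,j} rho(k-j)]
            / [1 - sum_{j=1..k-1} phi_{k-1,j} rho(j)],
  phi_{k,j} = phi_{k-1,j} - phi_{kk} phi_{k-1,k-j},  j = 1..k-1.
Step k = 1:
  phi_11 = rho(1) = -0.735.
Step k = 2:
  phi_22 = [rho(2) - phi_11 rho(1)] / [1 - phi_11 rho(1)] = [0.7398 - (-0.735)(-0.735)] / [1 - (-0.735)(-0.735)]
         = 0.199575 / 0.459775 = 0.4341.
Therefore phi_{22} = 0.4341.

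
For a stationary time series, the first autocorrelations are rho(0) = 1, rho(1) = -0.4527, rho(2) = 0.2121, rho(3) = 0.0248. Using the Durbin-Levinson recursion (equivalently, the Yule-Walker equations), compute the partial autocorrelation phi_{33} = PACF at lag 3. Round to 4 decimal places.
\phi_{33} = 0.1560

The PACF at lag k is phi_{kk}, the last component of the solution
to the Yule-Walker system G_k phi = r_k where
  (G_k)_{ij} = rho(|i - j|), (r_k)_i = rho(i), i,j = 1..k.
Equivalently, Durbin-Levinson gives phi_{kk} iteratively:
  phi_{11} = rho(1)
  phi_{kk} = [rho(k) - sum_{j=1..k-1} phi_{k-1,j} rho(k-j)]
            / [1 - sum_{j=1..k-1} phi_{k-1,j} rho(j)],
  phi_{k,j} = phi_{k-1,j} - phi_{kk} phi_{k-1,k-j},  j = 1..k-1.
Step k = 1:
  phi_11 = rho(1) = -0.4527.
Step k = 2:
  phi_22 = [rho(2) - phi_11 rho(1)] / [1 - phi_11 rho(1)] = [0.2121 - (-0.4527)(-0.4527)] / [1 - (-0.4527)(-0.4527)]
         = 0.00716271 / 0.79506271 = 0.009009.
  Update: phi_21 = phi_11 - phi_22 phi_11 = -0.4527 - (0.009009)(-0.4527) = -0.448622.
Step k = 3:
  phi_33 = [rho(3) - phi_21 rho(2) - phi_22 rho(1)] / [1 - phi_21 rho(1) - phi_22 rho(2)]
    numerator   = 0.0248 - (-0.448622)(0.2121) - (0.009009)(-0.4527) = 0.12403102
    denominator = 1 - (-0.448622)(-0.4527) - (0.009009)(0.2121) = 0.79499818
  phi_33 = 0.12403102 / 0.79499818 = 0.156.
Therefore phi_{33} = 0.1560.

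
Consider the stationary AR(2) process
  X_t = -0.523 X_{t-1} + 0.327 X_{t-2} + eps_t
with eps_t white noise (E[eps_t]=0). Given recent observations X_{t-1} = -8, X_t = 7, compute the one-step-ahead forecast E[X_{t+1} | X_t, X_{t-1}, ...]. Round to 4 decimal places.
E[X_{t+1} \mid \mathcal F_t] = -6.2770

For an AR(p) model X_t = c + sum_i phi_i X_{t-i} + eps_t, the
one-step-ahead conditional mean is
  E[X_{t+1} | X_t, ...] = c + sum_i phi_i X_{t+1-i}.
Substitute known values:
  E[X_{t+1} | ...] = (-0.523) * (7) + (0.327) * (-8)
                   = -6.2770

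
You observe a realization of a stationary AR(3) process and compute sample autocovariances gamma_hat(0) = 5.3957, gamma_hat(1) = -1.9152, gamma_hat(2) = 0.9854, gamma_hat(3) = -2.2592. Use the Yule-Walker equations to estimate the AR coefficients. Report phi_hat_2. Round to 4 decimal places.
\hat\phi_{2} = -0.0630

The Yule-Walker equations for an AR(p) process read, in matrix form,
  Gamma_p phi = r_p,   with   (Gamma_p)_{ij} = gamma(|i - j|),
                       (r_p)_i = gamma(i),   i,j = 1..p.
Substitute the sample gammas (Toeplitz matrix and right-hand side of size 3):
  Gamma_p = [[5.3957, -1.9152, 0.9854], [-1.9152, 5.3957, -1.9152], [0.9854, -1.9152, 5.3957]]
  r_p     = [-1.9152, 0.9854, -2.2592]
Written out (R1..R3):
  (R1) 5.3957 phi_1 - 1.9152 phi_2 + 0.9854 phi_3 = -1.9152
  (R2) -1.9152 phi_1 + 5.3957 phi_2 - 1.9152 phi_3 = 0.9854
  (R3) 0.9854 phi_1 - 1.9152 phi_2 + 5.3957 phi_3 = -2.2592
Gaussian elimination:
  R2 <- R2 - (-1.9152/5.3957) R1 = R2 - (-0.354949) R1:  4.715901 phi_2 - 1.565433 phi_3 = 0.305601
  R3 <- R3 - (0.9854/5.3957) R1 = R3 - (0.182627) R1:  -1.565433 phi_2 + 5.215739 phi_3 = -1.909433
  R3 <- R3 - (-1.565433/4.715901) R2 = R3 - (-0.331948) R2:  4.696097 phi_3 = -1.807989
Back-substitution:
  phi_hat_3 = -1.807989 / 4.696097 = -0.384998
  phi_hat_2 = (0.305601 - (-1.565433)(-0.384998)) / 4.715901 = -0.062997
  phi_hat_1 = (-1.9152 - (-1.9152)(-0.062997) - (0.9854)(-0.384998)) / 5.3957 = -0.306999
So phi_hat = [-0.3070, -0.0630, -0.3850].
Therefore phi_hat_2 = -0.0630.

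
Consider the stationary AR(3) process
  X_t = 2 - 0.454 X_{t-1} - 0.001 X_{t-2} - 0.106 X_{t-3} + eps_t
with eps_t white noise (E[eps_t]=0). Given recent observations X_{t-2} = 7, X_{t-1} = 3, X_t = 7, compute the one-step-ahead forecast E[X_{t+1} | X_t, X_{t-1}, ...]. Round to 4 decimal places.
E[X_{t+1} \mid \mathcal F_t] = -1.9230

For an AR(p) model X_t = c + sum_i phi_i X_{t-i} + eps_t, the
one-step-ahead conditional mean is
  E[X_{t+1} | X_t, ...] = c + sum_i phi_i X_{t+1-i}.
Substitute known values:
  E[X_{t+1} | ...] = 2 + (-0.454) * (7) + (-0.001) * (3) + (-0.106) * (7)
                   = -1.9230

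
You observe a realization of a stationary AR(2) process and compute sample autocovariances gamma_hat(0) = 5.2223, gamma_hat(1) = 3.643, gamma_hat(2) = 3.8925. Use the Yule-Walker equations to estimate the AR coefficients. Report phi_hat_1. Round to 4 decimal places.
\hat\phi_{1} = 0.3460

The Yule-Walker equations for an AR(p) process read, in matrix form,
  Gamma_p phi = r_p,   with   (Gamma_p)_{ij} = gamma(|i - j|),
                       (r_p)_i = gamma(i),   i,j = 1..p.
Substitute the sample gammas (Toeplitz matrix and right-hand side of size 2):
  Gamma_p = [[5.2223, 3.643], [3.643, 5.2223]]
  r_p     = [3.643, 3.8925]
Written out:
  5.2223 phi_1 + 3.643 phi_2 = 3.643
  3.643 phi_1 + 5.2223 phi_2 = 3.8925
Solve by Cramer's rule:
  det = gamma(0)^2 - gamma(1)^2 = (5.2223)^2 - (3.643)^2 = 27.27241729 - 13.271449 = 14.00096829
  phi_hat_1 = [gamma(1) gamma(0) - gamma(1) gamma(2)] / det = [(3.643)(5.2223) - (3.643)(3.8925)] / 14.00096829 = 4.8444614 / 14.00096829 = 0.346
  phi_hat_2 = [gamma(0) gamma(2) - gamma(1)^2] / det = [(5.2223)(3.8925) - (3.643)^2] / 14.00096829 = 7.05635375 / 14.00096829 = 0.504
So phi_hat = [0.3460, 0.5040].
Therefore phi_hat_1 = 0.3460.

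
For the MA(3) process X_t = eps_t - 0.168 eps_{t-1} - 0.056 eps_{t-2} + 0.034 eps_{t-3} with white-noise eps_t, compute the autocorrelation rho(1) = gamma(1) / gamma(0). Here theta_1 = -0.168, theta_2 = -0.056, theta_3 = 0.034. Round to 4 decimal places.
\rho(1) = -0.1554

For an MA(q) process with theta_0 = 1, the autocovariance is
  gamma(k) = sigma^2 * sum_{i=0..q-k} theta_i * theta_{i+k},
and rho(k) = gamma(k) / gamma(0). Sigma^2 cancels.
  numerator   = (1)*(-0.168) + (-0.168)*(-0.056) + (-0.056)*(0.034) = -0.160496.
  denominator = (1)^2 + (-0.168)^2 + (-0.056)^2 + (0.034)^2 = 1.032516.
  rho(1) = -0.160496 / 1.032516 = -0.1554.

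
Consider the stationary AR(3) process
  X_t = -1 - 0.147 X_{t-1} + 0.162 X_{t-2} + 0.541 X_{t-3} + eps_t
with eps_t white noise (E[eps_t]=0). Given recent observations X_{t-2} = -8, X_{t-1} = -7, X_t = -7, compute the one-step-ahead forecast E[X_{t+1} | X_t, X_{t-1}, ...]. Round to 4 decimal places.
E[X_{t+1} \mid \mathcal F_t] = -5.4330

For an AR(p) model X_t = c + sum_i phi_i X_{t-i} + eps_t, the
one-step-ahead conditional mean is
  E[X_{t+1} | X_t, ...] = c + sum_i phi_i X_{t+1-i}.
Substitute known values:
  E[X_{t+1} | ...] = -1 + (-0.147) * (-7) + (0.162) * (-7) + (0.541) * (-8)
                   = -5.4330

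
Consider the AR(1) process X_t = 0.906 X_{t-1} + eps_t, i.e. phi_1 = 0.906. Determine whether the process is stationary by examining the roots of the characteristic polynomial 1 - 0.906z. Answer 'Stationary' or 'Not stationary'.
\text{Stationary}

The AR(p) characteristic polynomial is P(z) = 1 - 0.906z.
Stationarity requires all roots to lie outside the unit circle, i.e. |z| > 1 for every root.
This is linear in z: 1 + (-0.906) z = 0  =>  z = -1/(-0.906) = 1.103753,  |z| = 1.103753.
Moduli of all roots: 1.1038.
All moduli strictly greater than 1? Yes.
Verdict: Stationary.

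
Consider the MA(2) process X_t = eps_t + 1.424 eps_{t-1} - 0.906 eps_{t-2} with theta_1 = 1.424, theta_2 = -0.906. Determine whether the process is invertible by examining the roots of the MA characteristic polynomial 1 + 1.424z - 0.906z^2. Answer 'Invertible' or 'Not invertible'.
\text{Not invertible}

The MA(q) characteristic polynomial is P(z) = 1 + 1.424z - 0.906z^2.
Invertibility requires all roots to lie outside the unit circle, i.e. |z| > 1 for every root.
Set 1 + (1.424) z + (-0.906) z^2 = 0, i.e. a z^2 + b z + c = 0 with a = -0.906, b = 1.424, c = 1.
Discriminant D = b^2 - 4ac = (1.424)^2 - 4*(-0.906)*1 = 2.027776 - (-3.624) = 5.651776.
D >= 0, so the roots are real: z = (-b +/- sqrt(D)) / (2a) = (-1.424 +/- 2.377346) / (-1.812).
  z_1 = (-1.424 + 2.377346) / (-1.812) = -0.5261,   |z_1| = 0.5261.
  z_2 = (-1.424 - 2.377346) / (-1.812) = 2.0979,   |z_2| = 2.0979.
Moduli of all roots: 0.5261, 2.0979.
All moduli strictly greater than 1? No.
Verdict: Not invertible.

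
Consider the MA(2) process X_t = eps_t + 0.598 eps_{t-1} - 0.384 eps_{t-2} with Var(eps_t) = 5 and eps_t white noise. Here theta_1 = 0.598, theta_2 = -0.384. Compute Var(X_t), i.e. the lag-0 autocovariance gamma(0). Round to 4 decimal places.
\gamma(0) = 7.5253

For an MA(q) process X_t = eps_t + sum_i theta_i eps_{t-i} with
Var(eps_t) = sigma^2, the variance is
  gamma(0) = sigma^2 * (1 + sum_i theta_i^2).
  sum_i theta_i^2 = (0.598)^2 + (-0.384)^2 = 0.357604 + 0.147456 = 0.50506.
  gamma(0) = 5 * (1 + 0.50506) = 5 * 1.50506 = 7.5253.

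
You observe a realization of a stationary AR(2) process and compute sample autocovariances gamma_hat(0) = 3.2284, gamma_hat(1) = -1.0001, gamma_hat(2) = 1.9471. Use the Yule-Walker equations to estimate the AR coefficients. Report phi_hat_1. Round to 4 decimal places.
\hat\phi_{1} = -0.1360

The Yule-Walker equations for an AR(p) process read, in matrix form,
  Gamma_p phi = r_p,   with   (Gamma_p)_{ij} = gamma(|i - j|),
                       (r_p)_i = gamma(i),   i,j = 1..p.
Substitute the sample gammas (Toeplitz matrix and right-hand side of size 2):
  Gamma_p = [[3.2284, -1.0001], [-1.0001, 3.2284]]
  r_p     = [-1.0001, 1.9471]
Written out:
  3.2284 phi_1 - 1.0001 phi_2 = -1.0001
  -1.0001 phi_1 + 3.2284 phi_2 = 1.9471
Solve by Cramer's rule:
  det = gamma(0)^2 - gamma(1)^2 = (3.2284)^2 - (-1.0001)^2 = 10.42256656 - 1.00020001 = 9.42236655
  phi_hat_1 = [gamma(1) gamma(0) - gamma(1) gamma(2)] / det = [(-1.0001)(3.2284) - (-1.0001)(1.9471)] / 9.42236655 = -1.28142813 / 9.42236655 = -0.136
  phi_hat_2 = [gamma(0) gamma(2) - gamma(1)^2] / det = [(3.2284)(1.9471) - (-1.0001)^2] / 9.42236655 = 5.28581763 / 9.42236655 = 0.561
So phi_hat = [-0.1360, 0.5610].
Therefore phi_hat_1 = -0.1360.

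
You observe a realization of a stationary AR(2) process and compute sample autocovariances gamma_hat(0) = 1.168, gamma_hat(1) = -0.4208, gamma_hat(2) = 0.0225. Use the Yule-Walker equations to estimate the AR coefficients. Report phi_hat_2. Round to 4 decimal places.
\hat\phi_{2} = -0.1270

The Yule-Walker equations for an AR(p) process read, in matrix form,
  Gamma_p phi = r_p,   with   (Gamma_p)_{ij} = gamma(|i - j|),
                       (r_p)_i = gamma(i),   i,j = 1..p.
Substitute the sample gammas (Toeplitz matrix and right-hand side of size 2):
  Gamma_p = [[1.168, -0.4208], [-0.4208, 1.168]]
  r_p     = [-0.4208, 0.0225]
Written out:
  1.168 phi_1 - 0.4208 phi_2 = -0.4208
  -0.4208 phi_1 + 1.168 phi_2 = 0.0225
Solve by Cramer's rule:
  det = gamma(0)^2 - gamma(1)^2 = (1.168)^2 - (-0.4208)^2 = 1.364224 - 0.17707264 = 1.18715136
  phi_hat_1 = [gamma(1) gamma(0) - gamma(1) gamma(2)] / det = [(-0.4208)(1.168) - (-0.4208)(0.0225)] / 1.18715136 = -0.4820264 / 1.18715136 = -0.406
  phi_hat_2 = [gamma(0) gamma(2) - gamma(1)^2] / det = [(1.168)(0.0225) - (-0.4208)^2] / 1.18715136 = -0.15079264 / 1.18715136 = -0.127
So phi_hat = [-0.4060, -0.1270].
Therefore phi_hat_2 = -0.1270.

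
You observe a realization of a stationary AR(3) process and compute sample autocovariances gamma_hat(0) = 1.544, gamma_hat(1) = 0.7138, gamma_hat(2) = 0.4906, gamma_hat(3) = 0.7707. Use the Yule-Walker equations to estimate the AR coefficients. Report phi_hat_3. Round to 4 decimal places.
\hat\phi_{3} = 0.4020

The Yule-Walker equations for an AR(p) process read, in matrix form,
  Gamma_p phi = r_p,   with   (Gamma_p)_{ij} = gamma(|i - j|),
                       (r_p)_i = gamma(i),   i,j = 1..p.
Substitute the sample gammas (Toeplitz matrix and right-hand side of size 3):
  Gamma_p = [[1.544, 0.7138, 0.4906], [0.7138, 1.544, 0.7138], [0.4906, 0.7138, 1.544]]
  r_p     = [0.7138, 0.4906, 0.7707]
Written out (R1..R3):
  (R1) 1.544 phi_1 + 0.7138 phi_2 + 0.4906 phi_3 = 0.7138
  (R2) 0.7138 phi_1 + 1.544 phi_2 + 0.7138 phi_3 = 0.4906
  (R3) 0.4906 phi_1 + 0.7138 phi_2 + 1.544 phi_3 = 0.7707
Gaussian elimination:
  R2 <- R2 - (0.7138/1.544) R1 = R2 - (0.462306) R1:  1.214006 phi_2 + 0.486993 phi_3 = 0.160606
  R3 <- R3 - (0.4906/1.544) R1 = R3 - (0.317746) R1:  0.486993 phi_2 + 1.388114 phi_3 = 0.543893
  R3 <- R3 - (0.486993/1.214006) R2 = R3 - (0.401145) R2:  1.192759 phi_3 = 0.479466
Back-substitution:
  phi_hat_3 = 0.479466 / 1.192759 = 0.401981
  phi_hat_2 = (0.160606 - (0.486993)(0.401981)) / 1.214006 = -0.028958
  phi_hat_1 = (0.7138 - (0.7138)(-0.028958) - (0.4906)(0.401981)) / 1.544 = 0.347965
So phi_hat = [0.3480, -0.0290, 0.4020].
Therefore phi_hat_3 = 0.4020.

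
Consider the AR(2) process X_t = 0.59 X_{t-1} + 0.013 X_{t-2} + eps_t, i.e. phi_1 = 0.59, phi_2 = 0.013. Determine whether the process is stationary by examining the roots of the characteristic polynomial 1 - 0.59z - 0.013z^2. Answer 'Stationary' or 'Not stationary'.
\text{Stationary}

The AR(p) characteristic polynomial is P(z) = 1 - 0.59z - 0.013z^2.
Stationarity requires all roots to lie outside the unit circle, i.e. |z| > 1 for every root.
Set 1 + (-0.59) z + (-0.013) z^2 = 0, i.e. a z^2 + b z + c = 0 with a = -0.013, b = -0.59, c = 1.
Discriminant D = b^2 - 4ac = (-0.59)^2 - 4*(-0.013)*1 = 0.3481 - (-0.052) = 0.4001.
D >= 0, so the roots are real: z = (-b +/- sqrt(D)) / (2a) = (0.59 +/- 0.632535) / (-0.026).
  z_1 = (0.59 + 0.632535) / (-0.026) = -47.0206,   |z_1| = 47.0206.
  z_2 = (0.59 - 0.632535) / (-0.026) = 1.6359,   |z_2| = 1.6359.
Moduli of all roots: 47.0206, 1.6359.
All moduli strictly greater than 1? Yes.
Verdict: Stationary.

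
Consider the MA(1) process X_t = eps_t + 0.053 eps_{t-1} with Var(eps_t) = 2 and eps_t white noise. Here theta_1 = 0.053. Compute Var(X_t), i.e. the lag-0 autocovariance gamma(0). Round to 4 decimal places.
\gamma(0) = 2.0056

For an MA(q) process X_t = eps_t + sum_i theta_i eps_{t-i} with
Var(eps_t) = sigma^2, the variance is
  gamma(0) = sigma^2 * (1 + sum_i theta_i^2).
  sum_i theta_i^2 = (0.053)^2 = 0.002809.
  gamma(0) = 2 * (1 + 0.002809) = 2 * 1.002809 = 2.005618, which rounds to 2.0056.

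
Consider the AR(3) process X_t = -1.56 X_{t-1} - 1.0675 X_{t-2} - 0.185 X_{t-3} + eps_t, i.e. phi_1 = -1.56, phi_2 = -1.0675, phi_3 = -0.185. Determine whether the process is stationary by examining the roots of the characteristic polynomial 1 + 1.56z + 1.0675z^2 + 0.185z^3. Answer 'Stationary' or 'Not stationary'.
\text{Stationary}

The AR(p) characteristic polynomial is P(z) = 1 + 1.56z + 1.0675z^2 + 0.185z^3.
Stationarity requires all roots to lie outside the unit circle, i.e. |z| > 1 for every root.
Degree 3: look for a simple real root z0 first, then factor out (1 - z/z0) and solve the remaining quadratic.
Testing z0 = -4: P(-4) = 1 + (1.56)(-4) + (1.0675)(-4)^2 + (0.185)(-4)^3
  = 1 + (-6.24) + (17.08) + (-11.84) = 0.  So z_0 = -4 is a root, |z_0| = 4.
Divide out the factor (1 + 0.25 z) = (1 - z/z0) (since 1/z0 = -0.25):
  P(z) = (1 + 0.25 z)(1 + (1.31) z + (0.74) z^2)
  [check: z-coef 1.31 - (-0.25) = 1.56; z^2-coef 0.74 - (-0.25)(1.31) = 1.0675; z^3-coef -(-0.25)(0.74) = 0.185.]
Remaining roots from the quadratic factor 1 + (1.31) z + (0.74) z^2:
  Set 1 + (1.31) z + (0.74) z^2 = 0, i.e. a z^2 + b z + c = 0 with a = 0.74, b = 1.31, c = 1.
  Discriminant D = b^2 - 4ac = (1.31)^2 - 4*(0.74)*1 = 1.7161 - (2.96) = -1.2439.
  D < 0, so the roots are the complex-conjugate pair z = (-b +/- i sqrt(-D)) / (2a) = -0.8851 +/- 0.7536i.
  For a conjugate pair |z|^2 = z * conj(z) = (product of roots) = c/a = 1/(0.74) = 1.351351, so |z| = sqrt(1.351351) = 1.1625 for both roots.
Moduli of all roots: 4.0000, 1.1625, 1.1625.
All moduli strictly greater than 1? Yes.
Verdict: Stationary.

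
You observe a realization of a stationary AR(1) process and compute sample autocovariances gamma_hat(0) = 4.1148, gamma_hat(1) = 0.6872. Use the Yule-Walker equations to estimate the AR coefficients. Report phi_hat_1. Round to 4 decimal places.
\hat\phi_{1} = 0.1670

The Yule-Walker equations for an AR(p) process read, in matrix form,
  Gamma_p phi = r_p,   with   (Gamma_p)_{ij} = gamma(|i - j|),
                       (r_p)_i = gamma(i),   i,j = 1..p.
Substitute the sample gammas (Toeplitz matrix and right-hand side of size 1):
  Gamma_p = [[4.1148]]
  r_p     = [0.6872]
With p = 1 this is the single equation gamma(0) phi_1 = gamma(1):
  phi_hat_1 = gamma(1) / gamma(0) = 0.6872 / 4.1148 = 0.1670.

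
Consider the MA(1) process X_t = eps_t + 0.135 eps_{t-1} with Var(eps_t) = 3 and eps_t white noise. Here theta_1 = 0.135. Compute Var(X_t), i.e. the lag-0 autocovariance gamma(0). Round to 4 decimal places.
\gamma(0) = 3.0547

For an MA(q) process X_t = eps_t + sum_i theta_i eps_{t-i} with
Var(eps_t) = sigma^2, the variance is
  gamma(0) = sigma^2 * (1 + sum_i theta_i^2).
  sum_i theta_i^2 = (0.135)^2 = 0.018225.
  gamma(0) = 3 * (1 + 0.018225) = 3 * 1.018225 = 3.054675, which rounds to 3.0547.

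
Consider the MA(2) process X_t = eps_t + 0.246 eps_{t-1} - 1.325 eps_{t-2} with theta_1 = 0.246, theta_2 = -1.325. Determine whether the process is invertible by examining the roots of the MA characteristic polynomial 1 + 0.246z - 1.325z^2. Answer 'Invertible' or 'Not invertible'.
\text{Not invertible}

The MA(q) characteristic polynomial is P(z) = 1 + 0.246z - 1.325z^2.
Invertibility requires all roots to lie outside the unit circle, i.e. |z| > 1 for every root.
Set 1 + (0.246) z + (-1.325) z^2 = 0, i.e. a z^2 + b z + c = 0 with a = -1.325, b = 0.246, c = 1.
Discriminant D = b^2 - 4ac = (0.246)^2 - 4*(-1.325)*1 = 0.060516 - (-5.3) = 5.360516.
D >= 0, so the roots are real: z = (-b +/- sqrt(D)) / (2a) = (-0.246 +/- 2.315279) / (-2.65).
  z_1 = (-0.246 + 2.315279) / (-2.65) = -0.7809,   |z_1| = 0.7809.
  z_2 = (-0.246 - 2.315279) / (-2.65) = 0.9665,   |z_2| = 0.9665.
Moduli of all roots: 0.7809, 0.9665.
All moduli strictly greater than 1? No.
Verdict: Not invertible.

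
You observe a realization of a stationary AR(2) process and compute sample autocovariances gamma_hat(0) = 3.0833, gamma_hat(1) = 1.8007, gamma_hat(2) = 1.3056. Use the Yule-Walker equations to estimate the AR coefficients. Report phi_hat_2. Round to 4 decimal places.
\hat\phi_{2} = 0.1250

The Yule-Walker equations for an AR(p) process read, in matrix form,
  Gamma_p phi = r_p,   with   (Gamma_p)_{ij} = gamma(|i - j|),
                       (r_p)_i = gamma(i),   i,j = 1..p.
Substitute the sample gammas (Toeplitz matrix and right-hand side of size 2):
  Gamma_p = [[3.0833, 1.8007], [1.8007, 3.0833]]
  r_p     = [1.8007, 1.3056]
Written out:
  3.0833 phi_1 + 1.8007 phi_2 = 1.8007
  1.8007 phi_1 + 3.0833 phi_2 = 1.3056
Solve by Cramer's rule:
  det = gamma(0)^2 - gamma(1)^2 = (3.0833)^2 - (1.8007)^2 = 9.50673889 - 3.24252049 = 6.2642184
  phi_hat_1 = [gamma(1) gamma(0) - gamma(1) gamma(2)] / det = [(1.8007)(3.0833) - (1.8007)(1.3056)] / 6.2642184 = 3.20110439 / 6.2642184 = 0.511
  phi_hat_2 = [gamma(0) gamma(2) - gamma(1)^2] / det = [(3.0833)(1.3056) - (1.8007)^2] / 6.2642184 = 0.78303599 / 6.2642184 = 0.125
So phi_hat = [0.5110, 0.1250].
Therefore phi_hat_2 = 0.1250.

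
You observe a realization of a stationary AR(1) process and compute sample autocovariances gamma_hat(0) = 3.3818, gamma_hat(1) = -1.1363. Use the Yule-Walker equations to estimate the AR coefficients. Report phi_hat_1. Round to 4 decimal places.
\hat\phi_{1} = -0.3360

The Yule-Walker equations for an AR(p) process read, in matrix form,
  Gamma_p phi = r_p,   with   (Gamma_p)_{ij} = gamma(|i - j|),
                       (r_p)_i = gamma(i),   i,j = 1..p.
Substitute the sample gammas (Toeplitz matrix and right-hand side of size 1):
  Gamma_p = [[3.3818]]
  r_p     = [-1.1363]
With p = 1 this is the single equation gamma(0) phi_1 = gamma(1):
  phi_hat_1 = gamma(1) / gamma(0) = -1.1363 / 3.3818 = -0.3360.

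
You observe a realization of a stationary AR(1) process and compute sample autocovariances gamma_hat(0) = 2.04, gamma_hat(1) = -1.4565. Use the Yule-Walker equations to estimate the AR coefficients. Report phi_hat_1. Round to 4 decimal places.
\hat\phi_{1} = -0.7140

The Yule-Walker equations for an AR(p) process read, in matrix form,
  Gamma_p phi = r_p,   with   (Gamma_p)_{ij} = gamma(|i - j|),
                       (r_p)_i = gamma(i),   i,j = 1..p.
Substitute the sample gammas (Toeplitz matrix and right-hand side of size 1):
  Gamma_p = [[2.04]]
  r_p     = [-1.4565]
With p = 1 this is the single equation gamma(0) phi_1 = gamma(1):
  phi_hat_1 = gamma(1) / gamma(0) = -1.4565 / 2.04 = -0.7140.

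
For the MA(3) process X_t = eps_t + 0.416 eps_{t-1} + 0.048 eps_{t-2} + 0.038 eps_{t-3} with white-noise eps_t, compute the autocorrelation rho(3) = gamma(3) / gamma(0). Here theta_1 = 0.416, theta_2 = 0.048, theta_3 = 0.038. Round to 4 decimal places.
\rho(3) = 0.0323

For an MA(q) process with theta_0 = 1, the autocovariance is
  gamma(k) = sigma^2 * sum_{i=0..q-k} theta_i * theta_{i+k},
and rho(k) = gamma(k) / gamma(0). Sigma^2 cancels.
  numerator   = (1)*(0.038) = 0.038.
  denominator = (1)^2 + (0.416)^2 + (0.048)^2 + (0.038)^2 = 1.176804.
  rho(3) = 0.038 / 1.176804 = 0.0323.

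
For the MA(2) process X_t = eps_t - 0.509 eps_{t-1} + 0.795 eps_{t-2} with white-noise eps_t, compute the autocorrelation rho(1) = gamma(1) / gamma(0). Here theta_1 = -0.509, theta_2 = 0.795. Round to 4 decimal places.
\rho(1) = -0.4831

For an MA(q) process with theta_0 = 1, the autocovariance is
  gamma(k) = sigma^2 * sum_{i=0..q-k} theta_i * theta_{i+k},
and rho(k) = gamma(k) / gamma(0). Sigma^2 cancels.
  numerator   = (1)*(-0.509) + (-0.509)*(0.795) = -0.913655.
  denominator = (1)^2 + (-0.509)^2 + (0.795)^2 = 1.891106.
  rho(1) = -0.913655 / 1.891106 = -0.4831.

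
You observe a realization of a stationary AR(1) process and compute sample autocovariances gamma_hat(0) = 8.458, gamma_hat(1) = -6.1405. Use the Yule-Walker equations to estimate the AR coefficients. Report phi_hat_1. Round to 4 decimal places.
\hat\phi_{1} = -0.7260

The Yule-Walker equations for an AR(p) process read, in matrix form,
  Gamma_p phi = r_p,   with   (Gamma_p)_{ij} = gamma(|i - j|),
                       (r_p)_i = gamma(i),   i,j = 1..p.
Substitute the sample gammas (Toeplitz matrix and right-hand side of size 1):
  Gamma_p = [[8.458]]
  r_p     = [-6.1405]
With p = 1 this is the single equation gamma(0) phi_1 = gamma(1):
  phi_hat_1 = gamma(1) / gamma(0) = -6.1405 / 8.458 = -0.7260.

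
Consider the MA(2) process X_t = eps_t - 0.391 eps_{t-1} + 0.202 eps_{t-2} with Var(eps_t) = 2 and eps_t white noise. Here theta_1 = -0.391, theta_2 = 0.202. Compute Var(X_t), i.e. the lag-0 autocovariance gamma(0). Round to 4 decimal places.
\gamma(0) = 2.3874

For an MA(q) process X_t = eps_t + sum_i theta_i eps_{t-i} with
Var(eps_t) = sigma^2, the variance is
  gamma(0) = sigma^2 * (1 + sum_i theta_i^2).
  sum_i theta_i^2 = (-0.391)^2 + (0.202)^2 = 0.152881 + 0.040804 = 0.193685.
  gamma(0) = 2 * (1 + 0.193685) = 2 * 1.193685 = 2.38737, which rounds to 2.3874.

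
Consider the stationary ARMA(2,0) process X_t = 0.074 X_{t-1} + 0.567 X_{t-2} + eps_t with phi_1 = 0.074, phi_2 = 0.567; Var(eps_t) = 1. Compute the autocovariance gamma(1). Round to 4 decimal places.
\gamma(1) = 0.2595

Multiply the model equation by X_{t-k} and take expectations. With theta_0 = psi_0 = 1 and psi_j the MA(infinity) weights, this gives
  gamma(k) - sum_i phi_i gamma(k-i) = c_k,
  c_k = sigma^2 * sum_{j=k..q} theta_j psi_{j-k}   (c_k = 0 for k > q),
using gamma(-m) = gamma(m).
Pure AR (q = 0): c_0 = sigma^2 = 1, c_k = 0 for k >= 1.
Equations for k = 0, 1, 2 (AR order 2, c_2 = 0):
  (E0) gamma(0) = phi_1 gamma(1) + phi_2 gamma(2) + c_0
  (E1) gamma(1) = phi_1 gamma(0) + phi_2 gamma(1) + c_1
  (E2) gamma(2) = phi_1 gamma(1) + phi_2 gamma(0)
From (E1): gamma(1) = A gamma(0) + B with
  A = phi_1 / (1 - phi_2) = 0.074 / 0.433 = 0.170901,   B = c_1 / (1 - phi_2) = 0 / 0.433 = 0.
Insert (E2) into (E0): gamma(0) (1 - phi_2^2) = phi_1 (1 + phi_2) gamma(1) + c_0.
  phi_1 (1 + phi_2) = (0.074)(1.567) = 0.115958,   1 - phi_2^2 = 0.678511.
Replace gamma(1) by A gamma(0) + B and collect gamma(0):
  gamma(0) [0.678511 - (0.115958)(0.170901)] = c_0 = 1
  gamma(0) * 0.658694 = 1
  gamma(0) = 1 / 0.658694 = 1.518156.
  gamma(1) = A gamma(0) = (0.170901)(1.518156) = 0.259454.
Therefore gamma(1) = 0.2595 (to 4 decimal places).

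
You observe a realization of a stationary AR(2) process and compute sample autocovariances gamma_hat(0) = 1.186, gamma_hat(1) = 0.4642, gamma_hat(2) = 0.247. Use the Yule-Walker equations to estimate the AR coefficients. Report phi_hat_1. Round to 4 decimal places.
\hat\phi_{1} = 0.3659

The Yule-Walker equations for an AR(p) process read, in matrix form,
  Gamma_p phi = r_p,   with   (Gamma_p)_{ij} = gamma(|i - j|),
                       (r_p)_i = gamma(i),   i,j = 1..p.
Substitute the sample gammas (Toeplitz matrix and right-hand side of size 2):
  Gamma_p = [[1.186, 0.4642], [0.4642, 1.186]]
  r_p     = [0.4642, 0.247]
Written out:
  1.186 phi_1 + 0.4642 phi_2 = 0.4642
  0.4642 phi_1 + 1.186 phi_2 = 0.247
Solve by Cramer's rule:
  det = gamma(0)^2 - gamma(1)^2 = (1.186)^2 - (0.4642)^2 = 1.406596 - 0.21548164 = 1.19111436
  phi_hat_1 = [gamma(1) gamma(0) - gamma(1) gamma(2)] / det = [(0.4642)(1.186) - (0.4642)(0.247)] / 1.19111436 = 0.4358838 / 1.19111436 = 0.3659
  phi_hat_2 = [gamma(0) gamma(2) - gamma(1)^2] / det = [(1.186)(0.247) - (0.4642)^2] / 1.19111436 = 0.07746036 / 1.19111436 = 0.065
So phi_hat = [0.3659, 0.0650].
Therefore phi_hat_1 = 0.3659.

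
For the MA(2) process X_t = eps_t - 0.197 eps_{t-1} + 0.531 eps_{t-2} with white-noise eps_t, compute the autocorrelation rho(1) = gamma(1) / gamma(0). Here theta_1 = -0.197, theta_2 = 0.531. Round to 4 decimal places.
\rho(1) = -0.2284

For an MA(q) process with theta_0 = 1, the autocovariance is
  gamma(k) = sigma^2 * sum_{i=0..q-k} theta_i * theta_{i+k},
and rho(k) = gamma(k) / gamma(0). Sigma^2 cancels.
  numerator   = (1)*(-0.197) + (-0.197)*(0.531) = -0.301607.
  denominator = (1)^2 + (-0.197)^2 + (0.531)^2 = 1.32077.
  rho(1) = -0.301607 / 1.32077 = -0.2284.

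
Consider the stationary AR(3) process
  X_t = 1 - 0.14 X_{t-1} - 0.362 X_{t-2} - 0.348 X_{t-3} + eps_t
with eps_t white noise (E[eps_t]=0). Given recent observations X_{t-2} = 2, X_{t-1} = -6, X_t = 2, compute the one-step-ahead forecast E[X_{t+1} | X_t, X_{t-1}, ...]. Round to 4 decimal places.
E[X_{t+1} \mid \mathcal F_t] = 2.1960

For an AR(p) model X_t = c + sum_i phi_i X_{t-i} + eps_t, the
one-step-ahead conditional mean is
  E[X_{t+1} | X_t, ...] = c + sum_i phi_i X_{t+1-i}.
Substitute known values:
  E[X_{t+1} | ...] = 1 + (-0.14) * (2) + (-0.362) * (-6) + (-0.348) * (2)
                   = 2.1960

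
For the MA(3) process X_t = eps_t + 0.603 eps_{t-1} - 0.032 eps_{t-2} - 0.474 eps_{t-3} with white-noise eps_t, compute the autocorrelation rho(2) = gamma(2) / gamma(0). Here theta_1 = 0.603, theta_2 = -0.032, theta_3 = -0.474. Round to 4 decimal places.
\rho(2) = -0.2000

For an MA(q) process with theta_0 = 1, the autocovariance is
  gamma(k) = sigma^2 * sum_{i=0..q-k} theta_i * theta_{i+k},
and rho(k) = gamma(k) / gamma(0). Sigma^2 cancels.
  numerator   = (1)*(-0.032) + (0.603)*(-0.474) = -0.317822.
  denominator = (1)^2 + (0.603)^2 + (-0.032)^2 + (-0.474)^2 = 1.589309.
  rho(2) = -0.317822 / 1.589309 = -0.2000.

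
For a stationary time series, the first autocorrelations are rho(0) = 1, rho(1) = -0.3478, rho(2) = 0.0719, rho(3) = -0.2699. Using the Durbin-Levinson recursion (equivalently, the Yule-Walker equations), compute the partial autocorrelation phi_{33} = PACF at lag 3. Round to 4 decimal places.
\phi_{33} = -0.3000

The PACF at lag k is phi_{kk}, the last component of the solution
to the Yule-Walker system G_k phi = r_k where
  (G_k)_{ij} = rho(|i - j|), (r_k)_i = rho(i), i,j = 1..k.
Equivalently, Durbin-Levinson gives phi_{kk} iteratively:
  phi_{11} = rho(1)
  phi_{kk} = [rho(k) - sum_{j=1..k-1} phi_{k-1,j} rho(k-j)]
            / [1 - sum_{j=1..k-1} phi_{k-1,j} rho(j)],
  phi_{k,j} = phi_{k-1,j} - phi_{kk} phi_{k-1,k-j},  j = 1..k-1.
Step k = 1:
  phi_11 = rho(1) = -0.3478.
Step k = 2:
  phi_22 = [rho(2) - phi_11 rho(1)] / [1 - phi_11 rho(1)] = [0.0719 - (-0.3478)(-0.3478)] / [1 - (-0.3478)(-0.3478)]
         = -0.04906484 / 0.87903516 = -0.055817.
  Update: phi_21 = phi_11 - phi_22 phi_11 = -0.3478 - (-0.055817)(-0.3478) = -0.367213.
Step k = 3:
  phi_33 = [rho(3) - phi_21 rho(2) - phi_22 rho(1)] / [1 - phi_21 rho(1) - phi_22 rho(2)]
    numerator   = -0.2699 - (-0.367213)(0.0719) - (-0.055817)(-0.3478) = -0.26291043
    denominator = 1 - (-0.367213)(-0.3478) - (-0.055817)(0.0719) = 0.87629652
  phi_33 = -0.26291043 / 0.87629652 = -0.3.
Therefore phi_{33} = -0.3000.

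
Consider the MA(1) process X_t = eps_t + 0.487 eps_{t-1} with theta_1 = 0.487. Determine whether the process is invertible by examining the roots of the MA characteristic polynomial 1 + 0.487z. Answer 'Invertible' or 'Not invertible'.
\text{Invertible}

The MA(q) characteristic polynomial is P(z) = 1 + 0.487z.
Invertibility requires all roots to lie outside the unit circle, i.e. |z| > 1 for every root.
This is linear in z: 1 + (0.487) z = 0  =>  z = -1/(0.487) = -2.053388,  |z| = 2.053388.
Moduli of all roots: 2.0534.
All moduli strictly greater than 1? Yes.
Verdict: Invertible.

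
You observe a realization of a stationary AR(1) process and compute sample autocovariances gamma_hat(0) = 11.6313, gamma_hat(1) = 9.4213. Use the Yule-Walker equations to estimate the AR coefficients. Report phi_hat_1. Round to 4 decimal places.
\hat\phi_{1} = 0.8100

The Yule-Walker equations for an AR(p) process read, in matrix form,
  Gamma_p phi = r_p,   with   (Gamma_p)_{ij} = gamma(|i - j|),
                       (r_p)_i = gamma(i),   i,j = 1..p.
Substitute the sample gammas (Toeplitz matrix and right-hand side of size 1):
  Gamma_p = [[11.6313]]
  r_p     = [9.4213]
With p = 1 this is the single equation gamma(0) phi_1 = gamma(1):
  phi_hat_1 = gamma(1) / gamma(0) = 9.4213 / 11.6313 = 0.8100.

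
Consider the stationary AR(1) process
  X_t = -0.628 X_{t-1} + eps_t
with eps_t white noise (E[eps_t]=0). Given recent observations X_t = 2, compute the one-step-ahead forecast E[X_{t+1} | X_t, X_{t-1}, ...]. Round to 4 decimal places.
E[X_{t+1} \mid \mathcal F_t] = -1.2560

For an AR(p) model X_t = c + sum_i phi_i X_{t-i} + eps_t, the
one-step-ahead conditional mean is
  E[X_{t+1} | X_t, ...] = c + sum_i phi_i X_{t+1-i}.
Substitute known values:
  E[X_{t+1} | ...] = (-0.628) * (2)
                   = -1.2560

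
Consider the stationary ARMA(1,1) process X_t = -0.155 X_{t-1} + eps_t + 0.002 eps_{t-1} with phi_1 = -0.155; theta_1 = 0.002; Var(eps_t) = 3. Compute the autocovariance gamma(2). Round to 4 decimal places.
\gamma(2) = 0.0729

Multiply the model equation by X_{t-k} and take expectations. With theta_0 = psi_0 = 1 and psi_j the MA(infinity) weights, this gives
  gamma(k) - sum_i phi_i gamma(k-i) = c_k,
  c_k = sigma^2 * sum_{j=k..q} theta_j psi_{j-k}   (c_k = 0 for k > q),
using gamma(-m) = gamma(m).
psi-weights needed (psi_j = theta_j + sum_i phi_i psi_{j-i}):
  psi_1 = theta_1 + phi_1 = 0.002 + (-0.155) = -0.153
Right-hand sides:
  c_0 = sigma^2 (1 + theta_1 psi_1) = 3 * (1 + (0.002)(-0.153)) = 3 * 0.999694 = 2.999082
  c_1 = sigma^2 theta_1 = 3 * (0.002) = 0.006
  c_2 = 0
Equations for k = 0 and k = 1 (AR order 1):
  gamma(0) = phi_1 gamma(1) + c_0
  gamma(1) = phi_1 gamma(0) + c_1
Substituting the second into the first: gamma(0) (1 - phi_1^2) = c_0 + phi_1 c_1, so
  gamma(0) = (c_0 + phi_1 c_1) / (1 - phi_1^2) = (2.999082 + (-0.155)(0.006)) / (1 - (-0.155)^2) = 2.998152 / 0.975975 = 3.071956.
  gamma(1) = phi_1 gamma(0) + c_1 = (-0.155)(3.071956) + (0.006) = -0.470153.
For k = 2 (> q): gamma(2) = phi_1 gamma(1) = (-0.155)(-0.470153) = 0.072874.
Therefore gamma(2) = 0.0729 (to 4 decimal places).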